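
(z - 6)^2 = z^2 - 12*z + 36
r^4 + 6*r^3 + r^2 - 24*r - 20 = (r - 2)*(r + 1)*(r + 2)*(r + 5)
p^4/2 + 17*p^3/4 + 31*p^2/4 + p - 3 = (p/2 + 1)*(p - 1/2)*(p + 1)*(p + 6)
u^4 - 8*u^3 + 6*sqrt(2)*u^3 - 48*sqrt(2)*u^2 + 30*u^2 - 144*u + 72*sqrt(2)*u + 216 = (u - 6)*(u - 2)*(u + 3*sqrt(2))^2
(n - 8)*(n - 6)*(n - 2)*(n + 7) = n^4 - 9*n^3 - 36*n^2 + 436*n - 672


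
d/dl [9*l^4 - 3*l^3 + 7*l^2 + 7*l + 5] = 36*l^3 - 9*l^2 + 14*l + 7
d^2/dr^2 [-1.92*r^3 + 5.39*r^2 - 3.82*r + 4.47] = 10.78 - 11.52*r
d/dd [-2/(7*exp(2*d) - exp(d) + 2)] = (28*exp(d) - 2)*exp(d)/(7*exp(2*d) - exp(d) + 2)^2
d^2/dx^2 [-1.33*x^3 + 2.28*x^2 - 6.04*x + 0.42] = 4.56 - 7.98*x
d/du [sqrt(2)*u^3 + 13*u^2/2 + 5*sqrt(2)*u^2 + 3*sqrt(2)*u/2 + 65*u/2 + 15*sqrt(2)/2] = 3*sqrt(2)*u^2 + 13*u + 10*sqrt(2)*u + 3*sqrt(2)/2 + 65/2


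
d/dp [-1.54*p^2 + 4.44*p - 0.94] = 4.44 - 3.08*p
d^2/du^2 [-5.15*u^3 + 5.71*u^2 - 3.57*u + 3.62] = 11.42 - 30.9*u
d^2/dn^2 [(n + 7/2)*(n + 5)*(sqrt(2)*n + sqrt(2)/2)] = 6*sqrt(2)*(n + 3)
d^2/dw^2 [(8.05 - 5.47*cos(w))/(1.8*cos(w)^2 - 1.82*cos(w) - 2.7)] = (14.3331351657641*(1 - cos(w)^2)^2 - 2.93980261979296*cos(w)^5 - 33.7020333850427*cos(w)^3 + 37.5480478946244*cos(w)^2 + 39.5287902533404*cos(w) - 45.0758919862893)/(-0.989010989010989*cos(w)^2 + 1.0*cos(w) + 1.48351648351648)^3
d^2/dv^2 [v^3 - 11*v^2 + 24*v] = 6*v - 22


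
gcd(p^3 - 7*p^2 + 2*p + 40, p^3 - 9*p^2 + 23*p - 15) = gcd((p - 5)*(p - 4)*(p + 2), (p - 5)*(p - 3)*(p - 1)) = p - 5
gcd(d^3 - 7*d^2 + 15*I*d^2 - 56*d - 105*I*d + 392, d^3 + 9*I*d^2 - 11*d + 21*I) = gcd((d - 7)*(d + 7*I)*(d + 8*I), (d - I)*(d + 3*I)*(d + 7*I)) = d + 7*I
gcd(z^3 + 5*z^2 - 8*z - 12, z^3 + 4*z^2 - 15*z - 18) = z^2 + 7*z + 6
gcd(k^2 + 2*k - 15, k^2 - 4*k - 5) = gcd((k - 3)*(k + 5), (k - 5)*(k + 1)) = 1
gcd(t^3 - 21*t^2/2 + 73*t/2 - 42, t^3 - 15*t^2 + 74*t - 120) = t - 4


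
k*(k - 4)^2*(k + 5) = k^4 - 3*k^3 - 24*k^2 + 80*k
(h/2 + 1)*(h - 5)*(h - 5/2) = h^3/2 - 11*h^2/4 - 5*h/4 + 25/2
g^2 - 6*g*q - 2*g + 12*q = (g - 2)*(g - 6*q)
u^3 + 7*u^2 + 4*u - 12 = (u - 1)*(u + 2)*(u + 6)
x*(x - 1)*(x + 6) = x^3 + 5*x^2 - 6*x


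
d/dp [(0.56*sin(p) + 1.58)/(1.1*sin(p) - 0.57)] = -2.0572*cos(p)/(1.1*sin(p) - 0.57)^2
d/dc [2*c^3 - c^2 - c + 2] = 6*c^2 - 2*c - 1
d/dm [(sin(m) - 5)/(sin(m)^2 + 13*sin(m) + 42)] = (10*sin(m) + cos(m)^2 + 106)*cos(m)/(sin(m)^2 + 13*sin(m) + 42)^2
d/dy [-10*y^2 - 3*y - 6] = -20*y - 3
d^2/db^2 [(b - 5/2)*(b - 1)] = 2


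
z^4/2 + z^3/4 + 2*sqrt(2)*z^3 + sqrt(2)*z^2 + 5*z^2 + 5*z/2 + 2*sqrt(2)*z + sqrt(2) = (z/2 + sqrt(2)/2)*(z + 1/2)*(z + sqrt(2))*(z + 2*sqrt(2))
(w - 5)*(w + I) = w^2 - 5*w + I*w - 5*I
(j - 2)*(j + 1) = j^2 - j - 2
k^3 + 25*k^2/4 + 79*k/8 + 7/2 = (k + 1/2)*(k + 7/4)*(k + 4)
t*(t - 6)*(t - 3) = t^3 - 9*t^2 + 18*t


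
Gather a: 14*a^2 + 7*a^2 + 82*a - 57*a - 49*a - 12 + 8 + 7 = 21*a^2 - 24*a + 3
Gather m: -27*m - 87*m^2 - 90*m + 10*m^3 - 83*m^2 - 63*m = 10*m^3 - 170*m^2 - 180*m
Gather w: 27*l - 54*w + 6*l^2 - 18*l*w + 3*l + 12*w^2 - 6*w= 6*l^2 + 30*l + 12*w^2 + w*(-18*l - 60)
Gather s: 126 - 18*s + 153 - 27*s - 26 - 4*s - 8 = 245 - 49*s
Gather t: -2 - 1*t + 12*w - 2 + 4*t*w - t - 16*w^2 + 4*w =t*(4*w - 2) - 16*w^2 + 16*w - 4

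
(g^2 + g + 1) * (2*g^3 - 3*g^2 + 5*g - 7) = 2*g^5 - g^4 + 4*g^3 - 5*g^2 - 2*g - 7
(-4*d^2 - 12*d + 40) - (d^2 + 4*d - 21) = -5*d^2 - 16*d + 61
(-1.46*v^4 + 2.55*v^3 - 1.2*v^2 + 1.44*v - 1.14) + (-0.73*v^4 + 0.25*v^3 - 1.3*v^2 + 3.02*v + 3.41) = -2.19*v^4 + 2.8*v^3 - 2.5*v^2 + 4.46*v + 2.27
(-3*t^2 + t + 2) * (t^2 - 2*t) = -3*t^4 + 7*t^3 - 4*t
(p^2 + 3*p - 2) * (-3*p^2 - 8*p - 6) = -3*p^4 - 17*p^3 - 24*p^2 - 2*p + 12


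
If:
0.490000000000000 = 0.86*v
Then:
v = 0.57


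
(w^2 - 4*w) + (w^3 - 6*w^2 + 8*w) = w^3 - 5*w^2 + 4*w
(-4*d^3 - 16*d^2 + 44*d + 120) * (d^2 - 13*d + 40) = -4*d^5 + 36*d^4 + 92*d^3 - 1092*d^2 + 200*d + 4800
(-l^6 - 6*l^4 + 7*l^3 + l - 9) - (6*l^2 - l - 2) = -l^6 - 6*l^4 + 7*l^3 - 6*l^2 + 2*l - 7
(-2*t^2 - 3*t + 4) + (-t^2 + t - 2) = -3*t^2 - 2*t + 2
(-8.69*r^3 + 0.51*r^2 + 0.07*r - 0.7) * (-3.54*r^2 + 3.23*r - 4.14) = 30.7626*r^5 - 29.8741*r^4 + 37.3761*r^3 + 0.5927*r^2 - 2.5508*r + 2.898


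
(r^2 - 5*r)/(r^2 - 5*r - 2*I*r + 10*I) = r/(r - 2*I)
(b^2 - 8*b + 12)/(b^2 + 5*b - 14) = (b - 6)/(b + 7)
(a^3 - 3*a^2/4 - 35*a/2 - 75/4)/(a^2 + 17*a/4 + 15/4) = a - 5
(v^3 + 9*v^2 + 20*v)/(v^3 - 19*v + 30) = v*(v + 4)/(v^2 - 5*v + 6)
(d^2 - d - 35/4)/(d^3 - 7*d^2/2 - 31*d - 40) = (d - 7/2)/(d^2 - 6*d - 16)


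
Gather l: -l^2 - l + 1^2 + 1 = -l^2 - l + 2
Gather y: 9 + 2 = 11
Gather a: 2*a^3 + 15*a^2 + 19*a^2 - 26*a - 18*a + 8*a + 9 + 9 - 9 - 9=2*a^3 + 34*a^2 - 36*a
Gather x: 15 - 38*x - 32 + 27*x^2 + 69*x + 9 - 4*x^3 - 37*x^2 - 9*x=-4*x^3 - 10*x^2 + 22*x - 8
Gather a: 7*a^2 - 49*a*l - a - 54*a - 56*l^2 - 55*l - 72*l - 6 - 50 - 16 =7*a^2 + a*(-49*l - 55) - 56*l^2 - 127*l - 72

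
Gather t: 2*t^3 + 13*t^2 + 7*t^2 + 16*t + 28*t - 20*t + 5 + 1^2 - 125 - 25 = 2*t^3 + 20*t^2 + 24*t - 144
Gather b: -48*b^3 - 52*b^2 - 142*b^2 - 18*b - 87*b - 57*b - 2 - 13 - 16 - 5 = -48*b^3 - 194*b^2 - 162*b - 36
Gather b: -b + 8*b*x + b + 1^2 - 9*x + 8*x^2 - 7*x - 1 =8*b*x + 8*x^2 - 16*x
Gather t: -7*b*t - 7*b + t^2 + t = -7*b + t^2 + t*(1 - 7*b)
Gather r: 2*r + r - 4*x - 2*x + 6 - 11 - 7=3*r - 6*x - 12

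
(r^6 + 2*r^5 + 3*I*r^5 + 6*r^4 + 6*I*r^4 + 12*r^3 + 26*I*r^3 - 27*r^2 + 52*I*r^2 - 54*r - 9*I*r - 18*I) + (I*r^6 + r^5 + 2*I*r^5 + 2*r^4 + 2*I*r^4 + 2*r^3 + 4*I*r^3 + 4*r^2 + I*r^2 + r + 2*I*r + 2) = r^6 + I*r^6 + 3*r^5 + 5*I*r^5 + 8*r^4 + 8*I*r^4 + 14*r^3 + 30*I*r^3 - 23*r^2 + 53*I*r^2 - 53*r - 7*I*r + 2 - 18*I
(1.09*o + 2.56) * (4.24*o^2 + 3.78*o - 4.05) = 4.6216*o^3 + 14.9746*o^2 + 5.2623*o - 10.368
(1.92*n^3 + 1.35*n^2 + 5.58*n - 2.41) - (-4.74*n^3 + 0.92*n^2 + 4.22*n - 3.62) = 6.66*n^3 + 0.43*n^2 + 1.36*n + 1.21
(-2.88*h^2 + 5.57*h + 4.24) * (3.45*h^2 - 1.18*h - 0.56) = -9.936*h^4 + 22.6149*h^3 + 9.6682*h^2 - 8.1224*h - 2.3744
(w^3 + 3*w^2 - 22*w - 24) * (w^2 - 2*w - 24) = w^5 + w^4 - 52*w^3 - 52*w^2 + 576*w + 576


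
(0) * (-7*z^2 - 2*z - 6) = 0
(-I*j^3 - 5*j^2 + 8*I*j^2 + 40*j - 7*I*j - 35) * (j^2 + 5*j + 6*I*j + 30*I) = -I*j^5 + j^4 + 3*I*j^4 - 3*j^3 + 3*I*j^3 - 33*j^2 + 55*I*j^2 + 35*j + 990*I*j - 1050*I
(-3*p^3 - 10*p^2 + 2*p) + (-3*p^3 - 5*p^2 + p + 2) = -6*p^3 - 15*p^2 + 3*p + 2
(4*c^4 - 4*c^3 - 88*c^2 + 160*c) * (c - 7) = 4*c^5 - 32*c^4 - 60*c^3 + 776*c^2 - 1120*c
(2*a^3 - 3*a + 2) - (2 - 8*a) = 2*a^3 + 5*a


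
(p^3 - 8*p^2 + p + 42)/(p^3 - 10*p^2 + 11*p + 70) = (p - 3)/(p - 5)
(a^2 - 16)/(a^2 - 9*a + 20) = (a + 4)/(a - 5)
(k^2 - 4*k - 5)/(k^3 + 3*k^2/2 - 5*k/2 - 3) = 2*(k - 5)/(2*k^2 + k - 6)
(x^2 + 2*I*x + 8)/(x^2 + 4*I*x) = (x - 2*I)/x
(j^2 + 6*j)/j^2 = (j + 6)/j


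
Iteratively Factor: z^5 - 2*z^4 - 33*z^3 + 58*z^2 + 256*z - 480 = (z - 2)*(z^4 - 33*z^2 - 8*z + 240) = (z - 5)*(z - 2)*(z^3 + 5*z^2 - 8*z - 48) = (z - 5)*(z - 2)*(z + 4)*(z^2 + z - 12) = (z - 5)*(z - 2)*(z + 4)^2*(z - 3)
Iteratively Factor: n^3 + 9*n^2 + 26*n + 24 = (n + 4)*(n^2 + 5*n + 6) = (n + 2)*(n + 4)*(n + 3)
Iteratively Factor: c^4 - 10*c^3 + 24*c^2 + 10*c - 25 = (c - 1)*(c^3 - 9*c^2 + 15*c + 25) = (c - 1)*(c + 1)*(c^2 - 10*c + 25) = (c - 5)*(c - 1)*(c + 1)*(c - 5)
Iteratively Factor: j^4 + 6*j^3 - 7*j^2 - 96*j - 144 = (j + 3)*(j^3 + 3*j^2 - 16*j - 48) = (j - 4)*(j + 3)*(j^2 + 7*j + 12) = (j - 4)*(j + 3)^2*(j + 4)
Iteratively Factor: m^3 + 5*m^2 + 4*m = (m)*(m^2 + 5*m + 4) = m*(m + 1)*(m + 4)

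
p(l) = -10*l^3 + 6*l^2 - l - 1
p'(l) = -30*l^2 + 12*l - 1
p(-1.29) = 31.74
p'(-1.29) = -66.40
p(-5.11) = 1495.11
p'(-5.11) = -845.68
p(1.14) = -9.16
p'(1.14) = -26.31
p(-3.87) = 672.34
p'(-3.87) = -496.75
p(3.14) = -254.57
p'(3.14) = -259.11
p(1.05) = -7.01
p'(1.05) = -21.48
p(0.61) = -1.65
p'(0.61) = -4.84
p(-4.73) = 1196.21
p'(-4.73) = -728.95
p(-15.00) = 35114.00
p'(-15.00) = -6931.00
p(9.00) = -6814.00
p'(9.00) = -2323.00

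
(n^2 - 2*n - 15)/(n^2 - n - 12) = (n - 5)/(n - 4)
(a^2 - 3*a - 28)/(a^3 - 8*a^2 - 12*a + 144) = (a - 7)/(a^2 - 12*a + 36)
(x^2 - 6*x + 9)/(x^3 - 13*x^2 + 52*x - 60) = (x^2 - 6*x + 9)/(x^3 - 13*x^2 + 52*x - 60)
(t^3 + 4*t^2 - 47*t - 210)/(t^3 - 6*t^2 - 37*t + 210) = (t + 5)/(t - 5)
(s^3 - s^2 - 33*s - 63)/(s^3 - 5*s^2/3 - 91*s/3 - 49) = 3*(s + 3)/(3*s + 7)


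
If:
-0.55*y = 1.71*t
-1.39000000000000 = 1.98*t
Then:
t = -0.70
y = 2.18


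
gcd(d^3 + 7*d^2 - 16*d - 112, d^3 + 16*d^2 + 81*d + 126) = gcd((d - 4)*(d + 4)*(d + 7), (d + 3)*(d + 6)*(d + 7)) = d + 7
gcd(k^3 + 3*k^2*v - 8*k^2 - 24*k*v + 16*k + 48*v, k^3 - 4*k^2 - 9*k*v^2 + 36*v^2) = k^2 + 3*k*v - 4*k - 12*v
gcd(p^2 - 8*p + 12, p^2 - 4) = p - 2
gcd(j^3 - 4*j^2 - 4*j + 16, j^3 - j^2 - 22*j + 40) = j^2 - 6*j + 8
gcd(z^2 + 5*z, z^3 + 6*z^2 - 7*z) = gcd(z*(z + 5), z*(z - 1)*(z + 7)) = z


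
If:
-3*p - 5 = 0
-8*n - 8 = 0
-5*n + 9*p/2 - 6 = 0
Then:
No Solution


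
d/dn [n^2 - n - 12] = 2*n - 1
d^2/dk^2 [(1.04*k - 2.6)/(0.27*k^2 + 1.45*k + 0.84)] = ((0.54*k + 1.45)*(1.04*k - 2.6)*(1.08*k + 2.9) - (1.6848*k + 1.612)*(0.27*k^2 + 1.45*k + 0.84))/(0.27*k^2 + 1.45*k + 0.84)^3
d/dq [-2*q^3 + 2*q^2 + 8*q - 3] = -6*q^2 + 4*q + 8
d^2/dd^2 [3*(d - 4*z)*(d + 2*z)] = 6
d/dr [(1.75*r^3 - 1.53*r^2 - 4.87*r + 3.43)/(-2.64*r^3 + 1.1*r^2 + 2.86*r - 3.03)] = (-1.77635683940025e-15*r^5 - 2.1142*r^4 - 15.7036*r^3 + 12.2393*r^2 + 1.7258*r + 4.9463)/(6.9696*r^6 - 5.808*r^5 - 13.8908*r^4 + 22.2904*r^3 + 1.5136*r^2 - 17.3316*r + 9.1809)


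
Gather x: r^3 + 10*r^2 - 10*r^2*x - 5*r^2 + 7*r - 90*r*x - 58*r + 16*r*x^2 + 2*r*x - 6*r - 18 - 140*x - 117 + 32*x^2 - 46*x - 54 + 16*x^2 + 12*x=r^3 + 5*r^2 - 57*r + x^2*(16*r + 48) + x*(-10*r^2 - 88*r - 174) - 189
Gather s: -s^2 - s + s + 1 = 1 - s^2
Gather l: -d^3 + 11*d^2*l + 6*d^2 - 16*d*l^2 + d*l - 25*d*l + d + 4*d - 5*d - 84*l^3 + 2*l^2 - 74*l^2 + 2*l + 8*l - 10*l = -d^3 + 6*d^2 - 84*l^3 + l^2*(-16*d - 72) + l*(11*d^2 - 24*d)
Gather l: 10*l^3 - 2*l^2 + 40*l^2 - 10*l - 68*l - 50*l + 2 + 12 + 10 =10*l^3 + 38*l^2 - 128*l + 24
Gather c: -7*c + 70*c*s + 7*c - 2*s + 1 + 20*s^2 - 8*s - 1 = 70*c*s + 20*s^2 - 10*s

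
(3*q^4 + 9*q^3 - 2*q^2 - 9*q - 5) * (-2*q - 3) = -6*q^5 - 27*q^4 - 23*q^3 + 24*q^2 + 37*q + 15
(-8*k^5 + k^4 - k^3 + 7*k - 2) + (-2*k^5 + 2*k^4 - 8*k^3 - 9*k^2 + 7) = -10*k^5 + 3*k^4 - 9*k^3 - 9*k^2 + 7*k + 5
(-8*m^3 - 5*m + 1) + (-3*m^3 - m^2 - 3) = -11*m^3 - m^2 - 5*m - 2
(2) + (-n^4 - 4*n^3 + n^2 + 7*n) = -n^4 - 4*n^3 + n^2 + 7*n + 2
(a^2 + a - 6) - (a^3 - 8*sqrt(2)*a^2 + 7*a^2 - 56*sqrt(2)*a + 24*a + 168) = -a^3 - 6*a^2 + 8*sqrt(2)*a^2 - 23*a + 56*sqrt(2)*a - 174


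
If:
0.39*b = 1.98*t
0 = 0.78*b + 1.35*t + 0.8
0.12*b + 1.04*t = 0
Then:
No Solution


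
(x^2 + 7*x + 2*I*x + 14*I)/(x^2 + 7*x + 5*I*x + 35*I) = (x + 2*I)/(x + 5*I)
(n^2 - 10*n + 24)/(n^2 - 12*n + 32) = (n - 6)/(n - 8)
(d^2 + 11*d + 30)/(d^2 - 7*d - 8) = (d^2 + 11*d + 30)/(d^2 - 7*d - 8)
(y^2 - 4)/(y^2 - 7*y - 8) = (4 - y^2)/(-y^2 + 7*y + 8)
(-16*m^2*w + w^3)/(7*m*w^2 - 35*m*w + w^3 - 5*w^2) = (-16*m^2 + w^2)/(7*m*w - 35*m + w^2 - 5*w)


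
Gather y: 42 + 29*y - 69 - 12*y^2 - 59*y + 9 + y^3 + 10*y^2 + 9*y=y^3 - 2*y^2 - 21*y - 18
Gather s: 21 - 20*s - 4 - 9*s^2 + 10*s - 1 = -9*s^2 - 10*s + 16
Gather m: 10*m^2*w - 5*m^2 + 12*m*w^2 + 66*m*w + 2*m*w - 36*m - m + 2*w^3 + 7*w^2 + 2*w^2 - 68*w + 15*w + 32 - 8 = m^2*(10*w - 5) + m*(12*w^2 + 68*w - 37) + 2*w^3 + 9*w^2 - 53*w + 24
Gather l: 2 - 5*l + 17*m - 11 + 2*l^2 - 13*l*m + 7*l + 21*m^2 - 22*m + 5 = 2*l^2 + l*(2 - 13*m) + 21*m^2 - 5*m - 4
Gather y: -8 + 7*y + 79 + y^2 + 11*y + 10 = y^2 + 18*y + 81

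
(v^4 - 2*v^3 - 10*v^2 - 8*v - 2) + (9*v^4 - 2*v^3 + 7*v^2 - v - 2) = 10*v^4 - 4*v^3 - 3*v^2 - 9*v - 4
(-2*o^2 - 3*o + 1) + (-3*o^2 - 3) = -5*o^2 - 3*o - 2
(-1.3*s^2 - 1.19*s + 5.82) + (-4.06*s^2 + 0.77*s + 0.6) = -5.36*s^2 - 0.42*s + 6.42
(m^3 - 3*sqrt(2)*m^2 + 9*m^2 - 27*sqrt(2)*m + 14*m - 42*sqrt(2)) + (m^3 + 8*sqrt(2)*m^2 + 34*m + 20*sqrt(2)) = 2*m^3 + 5*sqrt(2)*m^2 + 9*m^2 - 27*sqrt(2)*m + 48*m - 22*sqrt(2)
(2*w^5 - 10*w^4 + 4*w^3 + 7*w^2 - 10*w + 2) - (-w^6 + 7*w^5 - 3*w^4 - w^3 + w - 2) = w^6 - 5*w^5 - 7*w^4 + 5*w^3 + 7*w^2 - 11*w + 4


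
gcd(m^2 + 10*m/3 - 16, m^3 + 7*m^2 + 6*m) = m + 6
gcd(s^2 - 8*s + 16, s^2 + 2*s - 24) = s - 4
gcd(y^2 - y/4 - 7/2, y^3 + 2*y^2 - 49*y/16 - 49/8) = y + 7/4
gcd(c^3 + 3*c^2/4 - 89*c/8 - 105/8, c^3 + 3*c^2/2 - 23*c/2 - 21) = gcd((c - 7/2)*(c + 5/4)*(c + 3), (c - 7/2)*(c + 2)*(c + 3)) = c^2 - c/2 - 21/2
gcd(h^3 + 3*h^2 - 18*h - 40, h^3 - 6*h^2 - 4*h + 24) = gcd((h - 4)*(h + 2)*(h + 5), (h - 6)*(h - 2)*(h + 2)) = h + 2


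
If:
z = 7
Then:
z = 7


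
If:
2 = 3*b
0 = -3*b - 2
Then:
No Solution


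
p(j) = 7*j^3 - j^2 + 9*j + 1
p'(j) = 21*j^2 - 2*j + 9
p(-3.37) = -308.60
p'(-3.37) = 254.23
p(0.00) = 1.00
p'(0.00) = 9.00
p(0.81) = 11.35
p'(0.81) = 21.16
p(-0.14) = -0.30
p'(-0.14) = 9.69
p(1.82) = 56.27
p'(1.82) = 74.92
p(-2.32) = -112.67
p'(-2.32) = 126.67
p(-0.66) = -7.39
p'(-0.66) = 19.47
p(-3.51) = -345.61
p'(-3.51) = 274.74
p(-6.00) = -1601.00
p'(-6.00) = 777.00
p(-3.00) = -224.00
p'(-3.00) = 204.00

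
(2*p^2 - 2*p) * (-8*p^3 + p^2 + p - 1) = -16*p^5 + 18*p^4 - 4*p^2 + 2*p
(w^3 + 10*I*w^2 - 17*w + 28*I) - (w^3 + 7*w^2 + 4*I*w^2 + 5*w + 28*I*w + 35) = -7*w^2 + 6*I*w^2 - 22*w - 28*I*w - 35 + 28*I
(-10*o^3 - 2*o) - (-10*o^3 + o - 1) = 1 - 3*o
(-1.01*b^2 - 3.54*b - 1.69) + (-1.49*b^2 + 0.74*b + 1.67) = -2.5*b^2 - 2.8*b - 0.02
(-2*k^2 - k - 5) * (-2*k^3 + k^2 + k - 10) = 4*k^5 + 7*k^3 + 14*k^2 + 5*k + 50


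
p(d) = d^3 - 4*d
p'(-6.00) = 104.00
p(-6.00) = -192.00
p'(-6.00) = 104.00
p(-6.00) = -192.00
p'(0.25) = -3.81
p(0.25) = -0.98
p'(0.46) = -3.37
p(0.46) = -1.74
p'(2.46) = 14.15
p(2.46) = 5.05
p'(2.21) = 10.65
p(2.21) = 1.95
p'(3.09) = 24.64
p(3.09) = 17.14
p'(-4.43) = 54.87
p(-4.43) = -69.22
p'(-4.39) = 53.82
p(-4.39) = -67.04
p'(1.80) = 5.72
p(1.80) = -1.37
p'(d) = 3*d^2 - 4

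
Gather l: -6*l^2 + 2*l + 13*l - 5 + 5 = -6*l^2 + 15*l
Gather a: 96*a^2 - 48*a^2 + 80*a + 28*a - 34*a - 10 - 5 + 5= 48*a^2 + 74*a - 10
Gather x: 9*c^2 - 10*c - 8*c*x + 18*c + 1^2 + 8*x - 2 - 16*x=9*c^2 + 8*c + x*(-8*c - 8) - 1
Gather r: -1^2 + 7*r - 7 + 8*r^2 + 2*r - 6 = 8*r^2 + 9*r - 14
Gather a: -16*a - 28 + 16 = -16*a - 12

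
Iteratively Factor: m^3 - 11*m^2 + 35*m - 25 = (m - 5)*(m^2 - 6*m + 5) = (m - 5)^2*(m - 1)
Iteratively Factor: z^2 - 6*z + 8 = (z - 4)*(z - 2)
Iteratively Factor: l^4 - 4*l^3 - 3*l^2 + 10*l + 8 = (l - 4)*(l^3 - 3*l - 2) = (l - 4)*(l + 1)*(l^2 - l - 2) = (l - 4)*(l + 1)^2*(l - 2)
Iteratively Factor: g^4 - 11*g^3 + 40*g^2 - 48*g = (g)*(g^3 - 11*g^2 + 40*g - 48) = g*(g - 4)*(g^2 - 7*g + 12) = g*(g - 4)*(g - 3)*(g - 4)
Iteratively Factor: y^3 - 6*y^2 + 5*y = (y - 5)*(y^2 - y) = (y - 5)*(y - 1)*(y)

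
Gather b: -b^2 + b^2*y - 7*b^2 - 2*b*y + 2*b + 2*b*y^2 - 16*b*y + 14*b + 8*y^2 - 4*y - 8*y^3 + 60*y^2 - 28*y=b^2*(y - 8) + b*(2*y^2 - 18*y + 16) - 8*y^3 + 68*y^2 - 32*y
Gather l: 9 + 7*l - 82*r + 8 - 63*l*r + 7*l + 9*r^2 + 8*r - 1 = l*(14 - 63*r) + 9*r^2 - 74*r + 16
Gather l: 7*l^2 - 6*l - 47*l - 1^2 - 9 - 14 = 7*l^2 - 53*l - 24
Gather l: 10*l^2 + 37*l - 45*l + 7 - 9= 10*l^2 - 8*l - 2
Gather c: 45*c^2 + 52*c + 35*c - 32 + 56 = 45*c^2 + 87*c + 24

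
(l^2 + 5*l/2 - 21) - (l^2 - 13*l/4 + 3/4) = 23*l/4 - 87/4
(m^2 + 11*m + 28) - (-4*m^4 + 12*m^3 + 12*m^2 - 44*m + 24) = 4*m^4 - 12*m^3 - 11*m^2 + 55*m + 4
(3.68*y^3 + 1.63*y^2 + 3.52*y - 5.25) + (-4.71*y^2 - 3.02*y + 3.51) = 3.68*y^3 - 3.08*y^2 + 0.5*y - 1.74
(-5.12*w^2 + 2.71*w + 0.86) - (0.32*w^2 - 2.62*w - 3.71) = -5.44*w^2 + 5.33*w + 4.57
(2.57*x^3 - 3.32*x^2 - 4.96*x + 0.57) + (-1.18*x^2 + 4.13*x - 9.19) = 2.57*x^3 - 4.5*x^2 - 0.83*x - 8.62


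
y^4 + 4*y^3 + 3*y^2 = y^2*(y + 1)*(y + 3)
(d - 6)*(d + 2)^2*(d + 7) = d^4 + 5*d^3 - 34*d^2 - 164*d - 168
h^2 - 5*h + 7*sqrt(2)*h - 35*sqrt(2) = (h - 5)*(h + 7*sqrt(2))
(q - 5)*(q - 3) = q^2 - 8*q + 15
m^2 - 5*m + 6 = (m - 3)*(m - 2)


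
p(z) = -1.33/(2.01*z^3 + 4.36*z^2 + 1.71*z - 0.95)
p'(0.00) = 2.52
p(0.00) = 1.40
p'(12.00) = 0.00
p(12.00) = -0.00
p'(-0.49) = -1.55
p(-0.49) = 1.36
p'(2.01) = 0.04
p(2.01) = -0.04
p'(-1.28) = 12.83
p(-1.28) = 6.31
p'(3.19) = 0.01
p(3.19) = -0.01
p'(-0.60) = -2.54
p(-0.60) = 1.58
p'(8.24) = 0.00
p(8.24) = -0.00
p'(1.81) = 0.06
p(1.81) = -0.05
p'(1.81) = 0.06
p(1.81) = -0.05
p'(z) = -1.33*(-6.03*z^2 - 8.72*z - 1.71)/(2.01*z^3 + 4.36*z^2 + 1.71*z - 0.95)^2 = (8.0199*z^2 + 11.5976*z + 2.2743)/(2.01*z^3 + 4.36*z^2 + 1.71*z - 0.95)^2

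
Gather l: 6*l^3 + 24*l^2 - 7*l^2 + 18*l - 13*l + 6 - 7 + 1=6*l^3 + 17*l^2 + 5*l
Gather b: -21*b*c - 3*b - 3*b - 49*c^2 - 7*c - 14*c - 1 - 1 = b*(-21*c - 6) - 49*c^2 - 21*c - 2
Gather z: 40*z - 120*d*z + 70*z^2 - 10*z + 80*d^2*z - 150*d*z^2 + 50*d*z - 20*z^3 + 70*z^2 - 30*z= -20*z^3 + z^2*(140 - 150*d) + z*(80*d^2 - 70*d)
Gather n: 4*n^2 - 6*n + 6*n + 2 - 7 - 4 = 4*n^2 - 9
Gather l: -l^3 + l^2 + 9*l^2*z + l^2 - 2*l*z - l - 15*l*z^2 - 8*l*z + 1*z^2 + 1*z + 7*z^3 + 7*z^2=-l^3 + l^2*(9*z + 2) + l*(-15*z^2 - 10*z - 1) + 7*z^3 + 8*z^2 + z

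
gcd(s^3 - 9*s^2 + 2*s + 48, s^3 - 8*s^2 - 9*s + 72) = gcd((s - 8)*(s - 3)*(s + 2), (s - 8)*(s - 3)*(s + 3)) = s^2 - 11*s + 24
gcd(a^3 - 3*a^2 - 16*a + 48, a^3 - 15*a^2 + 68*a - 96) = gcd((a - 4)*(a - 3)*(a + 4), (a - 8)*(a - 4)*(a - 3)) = a^2 - 7*a + 12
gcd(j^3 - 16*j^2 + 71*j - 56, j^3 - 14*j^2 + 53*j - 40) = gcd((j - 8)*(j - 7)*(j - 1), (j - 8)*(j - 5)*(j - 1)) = j^2 - 9*j + 8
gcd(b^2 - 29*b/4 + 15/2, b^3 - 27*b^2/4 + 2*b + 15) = b - 6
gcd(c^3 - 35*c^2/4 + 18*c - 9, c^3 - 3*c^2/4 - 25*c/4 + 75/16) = c - 3/4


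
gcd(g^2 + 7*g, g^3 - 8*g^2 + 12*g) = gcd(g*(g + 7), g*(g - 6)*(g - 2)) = g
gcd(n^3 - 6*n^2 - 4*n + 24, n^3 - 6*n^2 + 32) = n + 2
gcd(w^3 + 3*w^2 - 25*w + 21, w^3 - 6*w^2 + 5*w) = w - 1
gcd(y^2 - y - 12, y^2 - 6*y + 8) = y - 4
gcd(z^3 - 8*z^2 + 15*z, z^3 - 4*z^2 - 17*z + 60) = z^2 - 8*z + 15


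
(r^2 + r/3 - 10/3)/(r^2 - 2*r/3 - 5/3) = (r + 2)/(r + 1)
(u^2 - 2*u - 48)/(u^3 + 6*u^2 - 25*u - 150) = (u - 8)/(u^2 - 25)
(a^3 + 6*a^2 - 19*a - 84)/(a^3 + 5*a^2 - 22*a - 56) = (a + 3)/(a + 2)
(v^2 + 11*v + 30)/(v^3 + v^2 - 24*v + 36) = (v + 5)/(v^2 - 5*v + 6)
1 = 1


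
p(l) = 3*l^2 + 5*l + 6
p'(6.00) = 41.00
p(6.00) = 144.00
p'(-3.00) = -13.00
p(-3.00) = 18.00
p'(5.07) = 35.42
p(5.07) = 108.46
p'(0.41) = 7.46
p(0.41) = 8.55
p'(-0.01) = 4.94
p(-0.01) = 5.95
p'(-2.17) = -8.02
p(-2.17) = 9.28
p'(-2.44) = -9.64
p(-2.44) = 11.66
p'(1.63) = 14.78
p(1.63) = 22.12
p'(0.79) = 9.74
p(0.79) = 11.82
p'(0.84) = 10.04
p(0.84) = 12.32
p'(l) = 6*l + 5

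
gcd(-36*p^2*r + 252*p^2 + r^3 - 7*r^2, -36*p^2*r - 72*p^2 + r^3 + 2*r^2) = 36*p^2 - r^2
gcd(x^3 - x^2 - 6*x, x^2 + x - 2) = x + 2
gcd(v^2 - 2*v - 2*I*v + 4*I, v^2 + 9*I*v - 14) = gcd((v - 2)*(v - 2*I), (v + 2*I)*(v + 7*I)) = 1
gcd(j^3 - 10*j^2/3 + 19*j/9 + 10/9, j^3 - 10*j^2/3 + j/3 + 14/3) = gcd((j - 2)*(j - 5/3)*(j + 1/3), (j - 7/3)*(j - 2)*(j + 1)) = j - 2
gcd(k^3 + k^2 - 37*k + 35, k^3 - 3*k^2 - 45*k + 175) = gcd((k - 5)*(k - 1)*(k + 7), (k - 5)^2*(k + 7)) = k^2 + 2*k - 35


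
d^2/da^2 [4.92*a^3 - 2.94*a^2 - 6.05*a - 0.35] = 29.52*a - 5.88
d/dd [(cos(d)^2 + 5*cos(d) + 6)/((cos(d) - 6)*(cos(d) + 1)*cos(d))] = (cos(d)^4 + 10*cos(d)^3 - cos(d)^2 - 60*cos(d) - 36)*sin(d)/((cos(d) - 6)^2*(cos(d) + 1)^2*cos(d)^2)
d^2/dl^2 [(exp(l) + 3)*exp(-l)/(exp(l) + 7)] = (exp(3*l) + 5*exp(2*l) + 63*exp(l) + 147)*exp(-l)/(exp(3*l) + 21*exp(2*l) + 147*exp(l) + 343)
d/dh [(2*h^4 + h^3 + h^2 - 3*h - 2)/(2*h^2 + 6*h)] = (4*h^5 + 19*h^4 + 6*h^3 + 6*h^2 + 4*h + 6)/(2*h^2*(h^2 + 6*h + 9))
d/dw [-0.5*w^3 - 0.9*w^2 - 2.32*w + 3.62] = -1.5*w^2 - 1.8*w - 2.32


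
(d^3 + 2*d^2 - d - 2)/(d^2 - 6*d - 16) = (d^2 - 1)/(d - 8)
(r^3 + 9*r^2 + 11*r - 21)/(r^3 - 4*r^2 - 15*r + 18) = (r + 7)/(r - 6)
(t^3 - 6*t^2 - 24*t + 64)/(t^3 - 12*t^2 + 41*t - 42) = (t^2 - 4*t - 32)/(t^2 - 10*t + 21)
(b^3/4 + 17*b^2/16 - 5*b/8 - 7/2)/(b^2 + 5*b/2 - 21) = (4*b^3 + 17*b^2 - 10*b - 56)/(8*(2*b^2 + 5*b - 42))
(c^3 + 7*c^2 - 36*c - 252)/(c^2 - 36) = c + 7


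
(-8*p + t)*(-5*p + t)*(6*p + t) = 240*p^3 - 38*p^2*t - 7*p*t^2 + t^3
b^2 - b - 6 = (b - 3)*(b + 2)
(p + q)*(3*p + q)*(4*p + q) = 12*p^3 + 19*p^2*q + 8*p*q^2 + q^3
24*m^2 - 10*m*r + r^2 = (-6*m + r)*(-4*m + r)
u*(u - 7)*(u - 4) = u^3 - 11*u^2 + 28*u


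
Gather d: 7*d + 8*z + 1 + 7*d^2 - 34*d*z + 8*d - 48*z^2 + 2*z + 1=7*d^2 + d*(15 - 34*z) - 48*z^2 + 10*z + 2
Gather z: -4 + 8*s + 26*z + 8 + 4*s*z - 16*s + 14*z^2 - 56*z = -8*s + 14*z^2 + z*(4*s - 30) + 4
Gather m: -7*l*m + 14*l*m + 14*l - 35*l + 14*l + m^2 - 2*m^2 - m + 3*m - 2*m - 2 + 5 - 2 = 7*l*m - 7*l - m^2 + 1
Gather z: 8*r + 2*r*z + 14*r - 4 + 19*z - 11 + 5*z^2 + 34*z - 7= 22*r + 5*z^2 + z*(2*r + 53) - 22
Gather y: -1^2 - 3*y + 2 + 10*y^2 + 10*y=10*y^2 + 7*y + 1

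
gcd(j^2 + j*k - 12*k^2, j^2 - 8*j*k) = 1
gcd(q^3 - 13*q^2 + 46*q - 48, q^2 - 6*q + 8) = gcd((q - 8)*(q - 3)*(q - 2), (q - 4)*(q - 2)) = q - 2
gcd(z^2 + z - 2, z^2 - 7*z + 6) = z - 1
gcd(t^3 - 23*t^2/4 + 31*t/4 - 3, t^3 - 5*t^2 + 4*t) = t^2 - 5*t + 4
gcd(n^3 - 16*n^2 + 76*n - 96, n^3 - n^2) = 1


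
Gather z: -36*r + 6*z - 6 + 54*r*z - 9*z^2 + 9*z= -36*r - 9*z^2 + z*(54*r + 15) - 6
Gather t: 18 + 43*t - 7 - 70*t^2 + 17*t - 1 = -70*t^2 + 60*t + 10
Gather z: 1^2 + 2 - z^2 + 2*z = -z^2 + 2*z + 3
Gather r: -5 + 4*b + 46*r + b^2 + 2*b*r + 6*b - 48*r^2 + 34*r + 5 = b^2 + 10*b - 48*r^2 + r*(2*b + 80)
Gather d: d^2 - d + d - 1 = d^2 - 1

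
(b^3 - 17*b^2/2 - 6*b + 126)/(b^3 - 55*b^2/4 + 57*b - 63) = 2*(2*b + 7)/(4*b - 7)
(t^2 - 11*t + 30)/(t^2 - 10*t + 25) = (t - 6)/(t - 5)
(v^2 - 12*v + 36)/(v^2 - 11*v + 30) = (v - 6)/(v - 5)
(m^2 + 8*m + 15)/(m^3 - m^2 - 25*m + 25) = (m + 3)/(m^2 - 6*m + 5)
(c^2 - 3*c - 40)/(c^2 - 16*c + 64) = (c + 5)/(c - 8)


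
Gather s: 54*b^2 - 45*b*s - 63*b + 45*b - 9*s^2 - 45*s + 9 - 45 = 54*b^2 - 18*b - 9*s^2 + s*(-45*b - 45) - 36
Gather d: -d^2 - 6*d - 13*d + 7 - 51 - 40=-d^2 - 19*d - 84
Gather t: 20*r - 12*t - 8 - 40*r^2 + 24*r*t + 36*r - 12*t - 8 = -40*r^2 + 56*r + t*(24*r - 24) - 16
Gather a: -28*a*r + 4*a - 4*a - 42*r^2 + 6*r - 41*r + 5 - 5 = -28*a*r - 42*r^2 - 35*r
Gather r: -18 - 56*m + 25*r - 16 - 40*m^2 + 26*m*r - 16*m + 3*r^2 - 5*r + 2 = -40*m^2 - 72*m + 3*r^2 + r*(26*m + 20) - 32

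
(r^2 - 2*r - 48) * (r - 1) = r^3 - 3*r^2 - 46*r + 48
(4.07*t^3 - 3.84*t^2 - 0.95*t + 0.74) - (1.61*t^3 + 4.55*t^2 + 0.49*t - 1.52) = 2.46*t^3 - 8.39*t^2 - 1.44*t + 2.26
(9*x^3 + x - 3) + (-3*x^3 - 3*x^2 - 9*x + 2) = 6*x^3 - 3*x^2 - 8*x - 1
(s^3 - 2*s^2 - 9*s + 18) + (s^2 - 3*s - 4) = s^3 - s^2 - 12*s + 14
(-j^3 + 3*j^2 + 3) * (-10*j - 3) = 10*j^4 - 27*j^3 - 9*j^2 - 30*j - 9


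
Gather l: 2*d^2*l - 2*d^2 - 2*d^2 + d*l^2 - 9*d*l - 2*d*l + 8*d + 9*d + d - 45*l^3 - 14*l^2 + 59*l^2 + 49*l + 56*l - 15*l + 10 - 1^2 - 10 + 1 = -4*d^2 + 18*d - 45*l^3 + l^2*(d + 45) + l*(2*d^2 - 11*d + 90)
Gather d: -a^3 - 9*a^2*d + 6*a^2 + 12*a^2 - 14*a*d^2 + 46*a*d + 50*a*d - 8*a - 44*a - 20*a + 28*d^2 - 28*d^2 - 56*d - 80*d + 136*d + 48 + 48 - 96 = -a^3 + 18*a^2 - 14*a*d^2 - 72*a + d*(-9*a^2 + 96*a)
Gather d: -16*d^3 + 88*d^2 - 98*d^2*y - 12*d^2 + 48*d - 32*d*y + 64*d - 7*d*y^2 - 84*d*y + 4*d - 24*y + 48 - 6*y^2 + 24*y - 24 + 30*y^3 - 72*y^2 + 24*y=-16*d^3 + d^2*(76 - 98*y) + d*(-7*y^2 - 116*y + 116) + 30*y^3 - 78*y^2 + 24*y + 24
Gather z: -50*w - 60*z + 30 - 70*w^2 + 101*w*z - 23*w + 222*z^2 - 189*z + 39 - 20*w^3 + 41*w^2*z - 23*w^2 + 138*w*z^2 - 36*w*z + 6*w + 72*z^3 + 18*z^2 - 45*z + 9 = -20*w^3 - 93*w^2 - 67*w + 72*z^3 + z^2*(138*w + 240) + z*(41*w^2 + 65*w - 294) + 78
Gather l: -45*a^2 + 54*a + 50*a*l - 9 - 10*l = -45*a^2 + 54*a + l*(50*a - 10) - 9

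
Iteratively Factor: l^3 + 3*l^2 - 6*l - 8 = (l - 2)*(l^2 + 5*l + 4) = (l - 2)*(l + 1)*(l + 4)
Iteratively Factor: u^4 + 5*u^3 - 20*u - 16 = (u - 2)*(u^3 + 7*u^2 + 14*u + 8) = (u - 2)*(u + 1)*(u^2 + 6*u + 8) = (u - 2)*(u + 1)*(u + 4)*(u + 2)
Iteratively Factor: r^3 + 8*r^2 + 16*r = (r + 4)*(r^2 + 4*r) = r*(r + 4)*(r + 4)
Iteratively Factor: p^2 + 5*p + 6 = (p + 3)*(p + 2)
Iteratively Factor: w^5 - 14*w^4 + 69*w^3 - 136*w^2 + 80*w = (w - 4)*(w^4 - 10*w^3 + 29*w^2 - 20*w) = w*(w - 4)*(w^3 - 10*w^2 + 29*w - 20) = w*(w - 4)*(w - 1)*(w^2 - 9*w + 20) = w*(w - 4)^2*(w - 1)*(w - 5)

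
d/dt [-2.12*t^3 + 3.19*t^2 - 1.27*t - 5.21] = -6.36*t^2 + 6.38*t - 1.27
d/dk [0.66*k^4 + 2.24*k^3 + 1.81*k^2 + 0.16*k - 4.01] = 2.64*k^3 + 6.72*k^2 + 3.62*k + 0.16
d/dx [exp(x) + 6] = exp(x)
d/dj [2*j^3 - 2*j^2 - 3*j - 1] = 6*j^2 - 4*j - 3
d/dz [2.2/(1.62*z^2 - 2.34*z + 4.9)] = (5.148 - 7.128*z)/(1.62*z^2 - 2.34*z + 4.9)^2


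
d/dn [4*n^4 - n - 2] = 16*n^3 - 1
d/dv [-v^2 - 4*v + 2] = -2*v - 4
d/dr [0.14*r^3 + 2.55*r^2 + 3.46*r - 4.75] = 0.42*r^2 + 5.1*r + 3.46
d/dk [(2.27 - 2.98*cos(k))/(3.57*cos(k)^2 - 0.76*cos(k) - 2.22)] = (-10.6386*cos(k)^2 + 16.2078*cos(k) - 8.3408)*sin(k)/(12.7449*cos(k)^4 - 5.4264*cos(k)^3 - 15.2732*cos(k)^2 + 3.3744*cos(k) + 4.9284)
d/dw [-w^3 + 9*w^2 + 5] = 3*w*(6 - w)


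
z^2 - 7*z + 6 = (z - 6)*(z - 1)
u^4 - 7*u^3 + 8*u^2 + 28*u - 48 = (u - 4)*(u - 3)*(u - 2)*(u + 2)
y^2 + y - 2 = (y - 1)*(y + 2)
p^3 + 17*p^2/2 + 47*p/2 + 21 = (p + 2)*(p + 3)*(p + 7/2)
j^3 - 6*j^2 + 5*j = j*(j - 5)*(j - 1)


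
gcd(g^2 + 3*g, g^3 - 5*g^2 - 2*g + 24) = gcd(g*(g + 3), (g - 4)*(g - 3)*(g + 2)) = 1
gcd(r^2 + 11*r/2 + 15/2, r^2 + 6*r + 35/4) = r + 5/2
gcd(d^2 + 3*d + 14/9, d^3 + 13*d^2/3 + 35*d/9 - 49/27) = d + 7/3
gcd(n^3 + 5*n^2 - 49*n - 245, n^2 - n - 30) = n + 5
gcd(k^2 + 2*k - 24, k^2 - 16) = k - 4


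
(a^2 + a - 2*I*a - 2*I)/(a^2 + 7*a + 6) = (a - 2*I)/(a + 6)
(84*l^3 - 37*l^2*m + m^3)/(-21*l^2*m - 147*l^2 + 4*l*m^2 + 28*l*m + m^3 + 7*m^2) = (-4*l + m)/(m + 7)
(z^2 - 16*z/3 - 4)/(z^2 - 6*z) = (z + 2/3)/z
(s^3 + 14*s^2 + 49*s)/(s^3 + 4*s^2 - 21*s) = (s + 7)/(s - 3)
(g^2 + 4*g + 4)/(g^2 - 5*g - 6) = (g^2 + 4*g + 4)/(g^2 - 5*g - 6)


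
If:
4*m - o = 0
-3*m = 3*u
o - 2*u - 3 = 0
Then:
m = 1/2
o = 2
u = -1/2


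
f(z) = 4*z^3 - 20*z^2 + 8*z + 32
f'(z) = 12*z^2 - 40*z + 8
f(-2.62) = -198.19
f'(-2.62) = 195.17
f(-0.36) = 26.34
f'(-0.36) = 23.96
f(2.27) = -6.11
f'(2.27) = -20.97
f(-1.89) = -81.57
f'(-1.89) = 126.47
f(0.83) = 27.15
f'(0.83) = -16.93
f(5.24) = 100.28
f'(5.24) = 127.89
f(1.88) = 2.93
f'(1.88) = -24.79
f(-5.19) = -1107.44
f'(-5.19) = 538.83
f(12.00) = 4160.00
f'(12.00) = 1256.00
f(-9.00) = -4576.00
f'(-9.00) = 1340.00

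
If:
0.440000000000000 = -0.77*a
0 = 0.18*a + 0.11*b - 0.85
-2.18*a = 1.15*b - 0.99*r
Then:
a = -0.57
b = 8.66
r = 8.80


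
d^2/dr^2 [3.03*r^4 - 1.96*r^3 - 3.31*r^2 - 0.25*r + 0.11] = 36.36*r^2 - 11.76*r - 6.62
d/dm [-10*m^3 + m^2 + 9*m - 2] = -30*m^2 + 2*m + 9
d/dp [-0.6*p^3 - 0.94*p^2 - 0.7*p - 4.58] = -1.8*p^2 - 1.88*p - 0.7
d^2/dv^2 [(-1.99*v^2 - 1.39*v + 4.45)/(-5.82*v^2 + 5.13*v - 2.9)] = (212.99454*v^3 - 1105.9164*v^2 + 656.4087*v - 9.17635000000004)/(197.137368*v^6 - 521.296236*v^5 + 754.182954*v^4 - 654.510537*v^3 + 375.79563*v^2 - 129.4299*v + 24.389)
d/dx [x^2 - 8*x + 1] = 2*x - 8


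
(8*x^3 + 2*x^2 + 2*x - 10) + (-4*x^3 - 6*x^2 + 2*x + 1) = 4*x^3 - 4*x^2 + 4*x - 9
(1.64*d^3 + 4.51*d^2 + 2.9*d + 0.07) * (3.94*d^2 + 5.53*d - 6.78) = 6.4616*d^5 + 26.8386*d^4 + 25.2471*d^3 - 14.265*d^2 - 19.2749*d - 0.4746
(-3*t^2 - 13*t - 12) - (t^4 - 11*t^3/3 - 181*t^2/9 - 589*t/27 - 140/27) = -t^4 + 11*t^3/3 + 154*t^2/9 + 238*t/27 - 184/27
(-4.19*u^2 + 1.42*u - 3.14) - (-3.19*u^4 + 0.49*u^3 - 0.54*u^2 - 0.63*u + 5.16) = 3.19*u^4 - 0.49*u^3 - 3.65*u^2 + 2.05*u - 8.3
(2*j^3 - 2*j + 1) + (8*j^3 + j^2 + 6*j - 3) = 10*j^3 + j^2 + 4*j - 2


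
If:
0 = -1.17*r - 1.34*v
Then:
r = -1.14529914529915*v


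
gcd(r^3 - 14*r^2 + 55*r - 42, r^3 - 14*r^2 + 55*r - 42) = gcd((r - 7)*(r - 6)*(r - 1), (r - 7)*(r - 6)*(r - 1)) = r^3 - 14*r^2 + 55*r - 42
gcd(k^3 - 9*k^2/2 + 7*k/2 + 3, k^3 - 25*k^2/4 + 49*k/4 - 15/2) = k^2 - 5*k + 6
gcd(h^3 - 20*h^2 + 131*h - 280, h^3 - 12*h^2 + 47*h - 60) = h - 5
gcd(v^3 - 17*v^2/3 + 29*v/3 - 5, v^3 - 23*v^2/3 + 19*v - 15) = v^2 - 14*v/3 + 5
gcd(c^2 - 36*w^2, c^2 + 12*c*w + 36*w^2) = c + 6*w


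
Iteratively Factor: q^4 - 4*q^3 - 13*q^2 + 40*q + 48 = (q + 3)*(q^3 - 7*q^2 + 8*q + 16) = (q + 1)*(q + 3)*(q^2 - 8*q + 16) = (q - 4)*(q + 1)*(q + 3)*(q - 4)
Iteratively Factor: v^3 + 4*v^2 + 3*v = (v)*(v^2 + 4*v + 3) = v*(v + 3)*(v + 1)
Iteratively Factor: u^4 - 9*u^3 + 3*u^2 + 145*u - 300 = (u - 5)*(u^3 - 4*u^2 - 17*u + 60) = (u - 5)*(u + 4)*(u^2 - 8*u + 15) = (u - 5)*(u - 3)*(u + 4)*(u - 5)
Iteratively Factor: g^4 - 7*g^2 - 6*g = (g + 1)*(g^3 - g^2 - 6*g) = g*(g + 1)*(g^2 - g - 6) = g*(g + 1)*(g + 2)*(g - 3)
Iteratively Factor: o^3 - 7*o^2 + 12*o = (o - 4)*(o^2 - 3*o) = (o - 4)*(o - 3)*(o)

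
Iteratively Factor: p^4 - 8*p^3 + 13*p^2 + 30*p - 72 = (p - 3)*(p^3 - 5*p^2 - 2*p + 24) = (p - 3)*(p + 2)*(p^2 - 7*p + 12) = (p - 3)^2*(p + 2)*(p - 4)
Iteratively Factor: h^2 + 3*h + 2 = (h + 1)*(h + 2)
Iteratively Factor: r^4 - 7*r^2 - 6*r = (r + 1)*(r^3 - r^2 - 6*r) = (r + 1)*(r + 2)*(r^2 - 3*r) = (r - 3)*(r + 1)*(r + 2)*(r)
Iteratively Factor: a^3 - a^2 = (a)*(a^2 - a) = a*(a - 1)*(a)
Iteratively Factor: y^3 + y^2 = (y)*(y^2 + y) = y*(y + 1)*(y)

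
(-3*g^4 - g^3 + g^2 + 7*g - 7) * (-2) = 6*g^4 + 2*g^3 - 2*g^2 - 14*g + 14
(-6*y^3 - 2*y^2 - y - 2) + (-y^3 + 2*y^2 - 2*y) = -7*y^3 - 3*y - 2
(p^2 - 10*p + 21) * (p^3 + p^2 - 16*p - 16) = p^5 - 9*p^4 - 5*p^3 + 165*p^2 - 176*p - 336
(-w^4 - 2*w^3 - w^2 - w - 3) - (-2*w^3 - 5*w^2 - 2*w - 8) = -w^4 + 4*w^2 + w + 5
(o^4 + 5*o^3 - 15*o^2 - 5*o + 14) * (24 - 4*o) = -4*o^5 + 4*o^4 + 180*o^3 - 340*o^2 - 176*o + 336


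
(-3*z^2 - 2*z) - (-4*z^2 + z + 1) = z^2 - 3*z - 1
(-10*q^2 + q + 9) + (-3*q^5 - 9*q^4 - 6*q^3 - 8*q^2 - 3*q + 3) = -3*q^5 - 9*q^4 - 6*q^3 - 18*q^2 - 2*q + 12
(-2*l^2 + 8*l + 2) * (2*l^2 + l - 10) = -4*l^4 + 14*l^3 + 32*l^2 - 78*l - 20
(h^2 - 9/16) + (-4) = h^2 - 73/16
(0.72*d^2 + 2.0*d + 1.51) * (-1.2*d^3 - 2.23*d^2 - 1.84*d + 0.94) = -0.864*d^5 - 4.0056*d^4 - 7.5968*d^3 - 6.3705*d^2 - 0.8984*d + 1.4194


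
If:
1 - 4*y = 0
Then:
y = 1/4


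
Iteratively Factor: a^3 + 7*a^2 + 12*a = (a + 4)*(a^2 + 3*a) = a*(a + 4)*(a + 3)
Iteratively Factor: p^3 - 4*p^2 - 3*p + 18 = (p + 2)*(p^2 - 6*p + 9) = (p - 3)*(p + 2)*(p - 3)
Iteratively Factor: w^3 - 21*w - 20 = (w - 5)*(w^2 + 5*w + 4) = (w - 5)*(w + 4)*(w + 1)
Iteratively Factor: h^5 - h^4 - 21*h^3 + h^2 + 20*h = (h + 1)*(h^4 - 2*h^3 - 19*h^2 + 20*h) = (h + 1)*(h + 4)*(h^3 - 6*h^2 + 5*h) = h*(h + 1)*(h + 4)*(h^2 - 6*h + 5) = h*(h - 5)*(h + 1)*(h + 4)*(h - 1)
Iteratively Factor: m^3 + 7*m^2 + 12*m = (m)*(m^2 + 7*m + 12) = m*(m + 3)*(m + 4)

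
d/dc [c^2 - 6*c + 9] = 2*c - 6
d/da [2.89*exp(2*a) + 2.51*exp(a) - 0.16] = (5.78*exp(a) + 2.51)*exp(a)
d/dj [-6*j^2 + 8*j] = 8 - 12*j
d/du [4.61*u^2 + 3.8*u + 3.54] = 9.22*u + 3.8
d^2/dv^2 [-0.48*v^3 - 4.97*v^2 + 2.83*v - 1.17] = -2.88*v - 9.94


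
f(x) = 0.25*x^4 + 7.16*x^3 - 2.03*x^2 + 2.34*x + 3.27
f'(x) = 1.0*x^3 + 21.48*x^2 - 4.06*x + 2.34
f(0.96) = 10.19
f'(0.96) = 19.12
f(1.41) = 23.59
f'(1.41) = 42.12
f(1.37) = 21.96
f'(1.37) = 39.66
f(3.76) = 413.94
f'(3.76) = 343.91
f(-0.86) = -4.66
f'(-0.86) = 21.08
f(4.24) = 603.27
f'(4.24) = 447.51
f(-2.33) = -96.40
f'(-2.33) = 115.76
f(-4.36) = -548.61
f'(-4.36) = 345.49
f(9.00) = 6719.79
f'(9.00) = 2434.68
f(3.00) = 205.59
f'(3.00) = 210.48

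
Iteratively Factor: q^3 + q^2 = (q)*(q^2 + q) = q*(q + 1)*(q)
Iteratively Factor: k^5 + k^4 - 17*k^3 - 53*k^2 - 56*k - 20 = (k - 5)*(k^4 + 6*k^3 + 13*k^2 + 12*k + 4) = (k - 5)*(k + 2)*(k^3 + 4*k^2 + 5*k + 2) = (k - 5)*(k + 1)*(k + 2)*(k^2 + 3*k + 2) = (k - 5)*(k + 1)*(k + 2)^2*(k + 1)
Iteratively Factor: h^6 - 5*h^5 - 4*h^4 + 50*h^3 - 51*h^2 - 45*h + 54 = (h + 1)*(h^5 - 6*h^4 + 2*h^3 + 48*h^2 - 99*h + 54) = (h - 3)*(h + 1)*(h^4 - 3*h^3 - 7*h^2 + 27*h - 18) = (h - 3)*(h - 2)*(h + 1)*(h^3 - h^2 - 9*h + 9) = (h - 3)*(h - 2)*(h + 1)*(h + 3)*(h^2 - 4*h + 3) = (h - 3)*(h - 2)*(h - 1)*(h + 1)*(h + 3)*(h - 3)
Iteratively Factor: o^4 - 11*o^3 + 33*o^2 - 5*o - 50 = (o + 1)*(o^3 - 12*o^2 + 45*o - 50) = (o - 5)*(o + 1)*(o^2 - 7*o + 10) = (o - 5)^2*(o + 1)*(o - 2)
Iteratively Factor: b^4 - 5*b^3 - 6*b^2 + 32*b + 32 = (b + 2)*(b^3 - 7*b^2 + 8*b + 16) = (b - 4)*(b + 2)*(b^2 - 3*b - 4) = (b - 4)^2*(b + 2)*(b + 1)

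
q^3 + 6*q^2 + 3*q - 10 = (q - 1)*(q + 2)*(q + 5)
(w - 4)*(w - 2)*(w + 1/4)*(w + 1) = w^4 - 19*w^3/4 + 3*w^2/4 + 17*w/2 + 2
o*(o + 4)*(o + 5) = o^3 + 9*o^2 + 20*o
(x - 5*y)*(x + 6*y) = x^2 + x*y - 30*y^2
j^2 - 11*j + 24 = (j - 8)*(j - 3)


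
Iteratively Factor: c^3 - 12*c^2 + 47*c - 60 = (c - 3)*(c^2 - 9*c + 20) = (c - 5)*(c - 3)*(c - 4)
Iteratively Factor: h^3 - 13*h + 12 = (h + 4)*(h^2 - 4*h + 3) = (h - 1)*(h + 4)*(h - 3)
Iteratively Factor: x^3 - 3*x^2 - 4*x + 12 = (x + 2)*(x^2 - 5*x + 6) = (x - 3)*(x + 2)*(x - 2)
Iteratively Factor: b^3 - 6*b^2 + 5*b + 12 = (b - 3)*(b^2 - 3*b - 4) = (b - 4)*(b - 3)*(b + 1)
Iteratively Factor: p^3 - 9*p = (p)*(p^2 - 9) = p*(p + 3)*(p - 3)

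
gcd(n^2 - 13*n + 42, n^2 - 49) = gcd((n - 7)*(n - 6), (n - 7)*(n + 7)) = n - 7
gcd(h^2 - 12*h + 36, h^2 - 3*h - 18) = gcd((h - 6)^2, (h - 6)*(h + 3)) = h - 6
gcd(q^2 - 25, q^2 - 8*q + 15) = q - 5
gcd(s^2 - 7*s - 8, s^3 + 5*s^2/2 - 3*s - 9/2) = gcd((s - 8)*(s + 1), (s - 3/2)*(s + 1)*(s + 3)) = s + 1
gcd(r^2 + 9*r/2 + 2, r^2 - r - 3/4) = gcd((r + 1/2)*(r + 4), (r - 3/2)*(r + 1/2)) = r + 1/2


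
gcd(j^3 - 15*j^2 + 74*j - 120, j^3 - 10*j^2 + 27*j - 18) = j - 6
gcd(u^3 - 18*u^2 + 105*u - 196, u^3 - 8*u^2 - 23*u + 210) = u - 7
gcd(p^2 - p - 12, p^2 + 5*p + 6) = p + 3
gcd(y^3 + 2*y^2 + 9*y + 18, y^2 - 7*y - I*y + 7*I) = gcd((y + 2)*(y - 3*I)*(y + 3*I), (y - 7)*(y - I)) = 1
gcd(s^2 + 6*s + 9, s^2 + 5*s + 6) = s + 3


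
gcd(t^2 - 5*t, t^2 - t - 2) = 1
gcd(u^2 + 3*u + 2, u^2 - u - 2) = u + 1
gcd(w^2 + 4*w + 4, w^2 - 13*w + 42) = 1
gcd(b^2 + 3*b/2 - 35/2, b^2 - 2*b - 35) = b + 5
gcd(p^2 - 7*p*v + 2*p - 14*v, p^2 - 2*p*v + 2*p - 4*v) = p + 2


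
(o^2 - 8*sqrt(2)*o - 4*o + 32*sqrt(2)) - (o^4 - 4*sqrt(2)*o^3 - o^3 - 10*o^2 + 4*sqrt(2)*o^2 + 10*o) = -o^4 + o^3 + 4*sqrt(2)*o^3 - 4*sqrt(2)*o^2 + 11*o^2 - 14*o - 8*sqrt(2)*o + 32*sqrt(2)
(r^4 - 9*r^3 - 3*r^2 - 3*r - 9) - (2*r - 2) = r^4 - 9*r^3 - 3*r^2 - 5*r - 7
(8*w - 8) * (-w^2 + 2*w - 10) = -8*w^3 + 24*w^2 - 96*w + 80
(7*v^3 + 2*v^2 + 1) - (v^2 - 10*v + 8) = 7*v^3 + v^2 + 10*v - 7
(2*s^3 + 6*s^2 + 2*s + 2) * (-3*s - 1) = -6*s^4 - 20*s^3 - 12*s^2 - 8*s - 2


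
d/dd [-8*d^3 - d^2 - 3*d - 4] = -24*d^2 - 2*d - 3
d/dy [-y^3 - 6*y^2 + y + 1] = -3*y^2 - 12*y + 1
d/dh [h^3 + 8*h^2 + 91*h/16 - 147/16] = 3*h^2 + 16*h + 91/16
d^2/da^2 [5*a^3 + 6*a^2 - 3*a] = 30*a + 12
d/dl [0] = 0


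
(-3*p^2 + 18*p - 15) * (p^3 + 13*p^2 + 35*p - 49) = -3*p^5 - 21*p^4 + 114*p^3 + 582*p^2 - 1407*p + 735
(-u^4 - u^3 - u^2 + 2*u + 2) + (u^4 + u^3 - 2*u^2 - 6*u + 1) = -3*u^2 - 4*u + 3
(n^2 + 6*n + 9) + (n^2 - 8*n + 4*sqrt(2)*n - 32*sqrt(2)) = 2*n^2 - 2*n + 4*sqrt(2)*n - 32*sqrt(2) + 9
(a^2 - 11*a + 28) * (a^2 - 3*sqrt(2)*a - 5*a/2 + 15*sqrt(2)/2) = a^4 - 27*a^3/2 - 3*sqrt(2)*a^3 + 111*a^2/2 + 81*sqrt(2)*a^2/2 - 333*sqrt(2)*a/2 - 70*a + 210*sqrt(2)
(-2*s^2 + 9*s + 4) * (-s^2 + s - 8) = 2*s^4 - 11*s^3 + 21*s^2 - 68*s - 32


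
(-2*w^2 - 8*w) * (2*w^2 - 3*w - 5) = -4*w^4 - 10*w^3 + 34*w^2 + 40*w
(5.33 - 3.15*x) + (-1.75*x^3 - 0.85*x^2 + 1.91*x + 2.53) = -1.75*x^3 - 0.85*x^2 - 1.24*x + 7.86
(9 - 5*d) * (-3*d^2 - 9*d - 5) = 15*d^3 + 18*d^2 - 56*d - 45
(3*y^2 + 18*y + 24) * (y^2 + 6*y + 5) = 3*y^4 + 36*y^3 + 147*y^2 + 234*y + 120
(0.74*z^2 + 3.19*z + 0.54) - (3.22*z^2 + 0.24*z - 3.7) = -2.48*z^2 + 2.95*z + 4.24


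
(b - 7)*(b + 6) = b^2 - b - 42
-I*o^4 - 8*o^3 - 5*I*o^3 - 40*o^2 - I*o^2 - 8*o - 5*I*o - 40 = (o + 5)*(o - 8*I)*(o - I)*(-I*o + 1)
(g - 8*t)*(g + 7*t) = g^2 - g*t - 56*t^2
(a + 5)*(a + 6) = a^2 + 11*a + 30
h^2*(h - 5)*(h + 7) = h^4 + 2*h^3 - 35*h^2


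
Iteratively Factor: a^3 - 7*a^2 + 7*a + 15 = (a - 3)*(a^2 - 4*a - 5) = (a - 5)*(a - 3)*(a + 1)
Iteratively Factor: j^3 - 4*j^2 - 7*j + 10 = (j + 2)*(j^2 - 6*j + 5) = (j - 5)*(j + 2)*(j - 1)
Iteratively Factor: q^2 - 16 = (q + 4)*(q - 4)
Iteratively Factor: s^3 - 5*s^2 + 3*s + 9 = (s + 1)*(s^2 - 6*s + 9) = (s - 3)*(s + 1)*(s - 3)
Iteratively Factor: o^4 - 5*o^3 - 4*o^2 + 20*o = (o - 2)*(o^3 - 3*o^2 - 10*o) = (o - 5)*(o - 2)*(o^2 + 2*o) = o*(o - 5)*(o - 2)*(o + 2)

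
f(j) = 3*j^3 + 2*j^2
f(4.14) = 247.15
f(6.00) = 720.00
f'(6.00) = 348.00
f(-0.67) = -0.00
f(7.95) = 1633.78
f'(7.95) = 600.62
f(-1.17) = -2.07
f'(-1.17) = 7.64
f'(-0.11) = -0.33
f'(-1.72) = 19.75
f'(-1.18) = 7.81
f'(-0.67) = 1.36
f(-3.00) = -63.00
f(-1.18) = -2.14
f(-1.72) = -9.35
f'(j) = 9*j^2 + 4*j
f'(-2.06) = 29.95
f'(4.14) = 170.82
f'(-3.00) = 69.00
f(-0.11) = 0.02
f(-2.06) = -17.74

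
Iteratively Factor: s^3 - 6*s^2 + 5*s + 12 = (s - 4)*(s^2 - 2*s - 3) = (s - 4)*(s - 3)*(s + 1)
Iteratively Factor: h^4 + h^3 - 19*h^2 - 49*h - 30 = (h + 2)*(h^3 - h^2 - 17*h - 15) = (h - 5)*(h + 2)*(h^2 + 4*h + 3) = (h - 5)*(h + 1)*(h + 2)*(h + 3)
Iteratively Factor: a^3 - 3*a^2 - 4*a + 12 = (a + 2)*(a^2 - 5*a + 6) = (a - 3)*(a + 2)*(a - 2)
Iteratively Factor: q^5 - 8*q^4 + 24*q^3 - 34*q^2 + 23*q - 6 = (q - 1)*(q^4 - 7*q^3 + 17*q^2 - 17*q + 6) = (q - 1)^2*(q^3 - 6*q^2 + 11*q - 6) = (q - 1)^3*(q^2 - 5*q + 6) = (q - 3)*(q - 1)^3*(q - 2)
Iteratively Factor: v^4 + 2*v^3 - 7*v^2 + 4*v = (v)*(v^3 + 2*v^2 - 7*v + 4) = v*(v - 1)*(v^2 + 3*v - 4) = v*(v - 1)*(v + 4)*(v - 1)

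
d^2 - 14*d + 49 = (d - 7)^2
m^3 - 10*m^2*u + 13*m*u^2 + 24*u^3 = (m - 8*u)*(m - 3*u)*(m + u)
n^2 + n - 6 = (n - 2)*(n + 3)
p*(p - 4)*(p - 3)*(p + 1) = p^4 - 6*p^3 + 5*p^2 + 12*p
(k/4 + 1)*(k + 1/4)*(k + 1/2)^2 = k^4/4 + 21*k^3/16 + 11*k^2/8 + 33*k/64 + 1/16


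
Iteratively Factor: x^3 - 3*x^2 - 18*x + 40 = (x + 4)*(x^2 - 7*x + 10) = (x - 2)*(x + 4)*(x - 5)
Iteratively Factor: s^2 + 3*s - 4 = (s - 1)*(s + 4)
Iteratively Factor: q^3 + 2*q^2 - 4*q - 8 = (q - 2)*(q^2 + 4*q + 4) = (q - 2)*(q + 2)*(q + 2)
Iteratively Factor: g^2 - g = (g)*(g - 1)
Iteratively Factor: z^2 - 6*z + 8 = (z - 2)*(z - 4)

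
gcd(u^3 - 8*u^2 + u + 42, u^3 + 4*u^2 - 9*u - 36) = u - 3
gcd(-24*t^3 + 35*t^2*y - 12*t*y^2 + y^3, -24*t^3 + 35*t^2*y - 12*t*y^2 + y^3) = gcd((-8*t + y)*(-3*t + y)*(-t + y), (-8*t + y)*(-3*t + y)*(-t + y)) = -24*t^3 + 35*t^2*y - 12*t*y^2 + y^3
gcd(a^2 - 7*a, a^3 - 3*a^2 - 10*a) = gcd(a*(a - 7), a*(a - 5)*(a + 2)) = a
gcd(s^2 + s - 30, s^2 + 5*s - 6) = s + 6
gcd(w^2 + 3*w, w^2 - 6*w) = w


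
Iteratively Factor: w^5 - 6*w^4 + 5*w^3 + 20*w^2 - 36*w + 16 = (w - 2)*(w^4 - 4*w^3 - 3*w^2 + 14*w - 8) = (w - 2)*(w + 2)*(w^3 - 6*w^2 + 9*w - 4) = (w - 2)*(w - 1)*(w + 2)*(w^2 - 5*w + 4) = (w - 2)*(w - 1)^2*(w + 2)*(w - 4)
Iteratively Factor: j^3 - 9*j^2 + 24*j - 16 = (j - 4)*(j^2 - 5*j + 4) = (j - 4)^2*(j - 1)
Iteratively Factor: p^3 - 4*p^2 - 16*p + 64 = (p - 4)*(p^2 - 16) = (p - 4)*(p + 4)*(p - 4)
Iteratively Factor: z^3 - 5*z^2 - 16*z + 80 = (z - 4)*(z^2 - z - 20) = (z - 4)*(z + 4)*(z - 5)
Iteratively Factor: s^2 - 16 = (s + 4)*(s - 4)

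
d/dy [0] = 0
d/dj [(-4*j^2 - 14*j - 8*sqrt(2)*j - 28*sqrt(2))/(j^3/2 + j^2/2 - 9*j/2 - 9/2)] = 4*(-(4*j + 4*sqrt(2) + 7)*(j^3 + j^2 - 9*j - 9) + (3*j^2 + 2*j - 9)*(2*j^2 + 4*sqrt(2)*j + 7*j + 14*sqrt(2)))/(j^3 + j^2 - 9*j - 9)^2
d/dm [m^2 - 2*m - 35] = 2*m - 2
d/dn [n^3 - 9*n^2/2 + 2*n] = 3*n^2 - 9*n + 2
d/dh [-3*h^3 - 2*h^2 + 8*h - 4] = -9*h^2 - 4*h + 8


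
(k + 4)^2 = k^2 + 8*k + 16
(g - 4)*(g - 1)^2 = g^3 - 6*g^2 + 9*g - 4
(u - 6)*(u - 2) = u^2 - 8*u + 12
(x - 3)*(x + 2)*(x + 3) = x^3 + 2*x^2 - 9*x - 18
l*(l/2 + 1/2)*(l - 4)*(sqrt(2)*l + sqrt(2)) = sqrt(2)*l^4/2 - sqrt(2)*l^3 - 7*sqrt(2)*l^2/2 - 2*sqrt(2)*l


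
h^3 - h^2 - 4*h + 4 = (h - 2)*(h - 1)*(h + 2)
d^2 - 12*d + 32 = (d - 8)*(d - 4)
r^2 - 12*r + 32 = (r - 8)*(r - 4)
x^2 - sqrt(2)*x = x*(x - sqrt(2))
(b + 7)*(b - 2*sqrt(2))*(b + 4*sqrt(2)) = b^3 + 2*sqrt(2)*b^2 + 7*b^2 - 16*b + 14*sqrt(2)*b - 112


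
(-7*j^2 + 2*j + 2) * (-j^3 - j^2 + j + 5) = 7*j^5 + 5*j^4 - 11*j^3 - 35*j^2 + 12*j + 10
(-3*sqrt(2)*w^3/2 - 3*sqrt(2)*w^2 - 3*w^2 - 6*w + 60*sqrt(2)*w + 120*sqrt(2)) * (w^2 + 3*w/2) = -3*sqrt(2)*w^5/2 - 21*sqrt(2)*w^4/4 - 3*w^4 - 21*w^3/2 + 111*sqrt(2)*w^3/2 - 9*w^2 + 210*sqrt(2)*w^2 + 180*sqrt(2)*w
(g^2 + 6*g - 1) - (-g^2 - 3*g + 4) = 2*g^2 + 9*g - 5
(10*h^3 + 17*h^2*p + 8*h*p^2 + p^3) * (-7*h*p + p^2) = -70*h^4*p - 109*h^3*p^2 - 39*h^2*p^3 + h*p^4 + p^5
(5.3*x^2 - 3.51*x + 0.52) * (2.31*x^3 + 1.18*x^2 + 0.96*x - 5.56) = 12.243*x^5 - 1.8541*x^4 + 2.1474*x^3 - 32.224*x^2 + 20.0148*x - 2.8912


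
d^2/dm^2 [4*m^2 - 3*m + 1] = 8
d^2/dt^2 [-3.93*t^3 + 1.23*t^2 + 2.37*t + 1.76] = 2.46 - 23.58*t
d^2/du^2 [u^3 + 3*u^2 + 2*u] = 6*u + 6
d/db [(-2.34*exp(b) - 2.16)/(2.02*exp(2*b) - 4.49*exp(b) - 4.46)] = (4.7268*exp(2*b) + 8.7264*exp(b) + 0.737999999999998)*exp(b)/(4.0804*exp(4*b) - 18.1396*exp(3*b) + 2.1417*exp(2*b) + 40.0508*exp(b) + 19.8916)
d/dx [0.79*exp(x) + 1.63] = 0.79*exp(x)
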